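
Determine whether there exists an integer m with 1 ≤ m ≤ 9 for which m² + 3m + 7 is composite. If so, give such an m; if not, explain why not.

At m = 4: 4² + 3·4 + 7 = 35 = 5·7, which is composite.

m = 4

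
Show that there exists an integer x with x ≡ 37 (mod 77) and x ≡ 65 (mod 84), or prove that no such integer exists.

x = 653

gcd(77, 84) = 7. A simultaneous solution exists iff 37 ≡ 65 (mod 7); here 37 mod 7 = 2 = 65 mod 7, so it does.
Put x = 37 + 77t, so we need 77t ≡ 28 (mod 84), equivalently (divide by 7) 11t ≡ 4 (mod 12).
Note 11·11 = 121 ≡ 1 (mod 12) (as 121 − 1 = 10·12), so 11⁻¹ ≡ 11.
Multiplying by 11: t ≡ 11·4 = 44 ≡ 8 (mod 12).
Then x = 37 + 77·8 = 653.
Check: 653 mod 77 = 37, 653 mod 84 = 65. ✓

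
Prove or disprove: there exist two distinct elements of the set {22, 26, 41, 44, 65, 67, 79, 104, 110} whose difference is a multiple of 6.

Yes: 26 and 44.

Both 26 and 44 leave remainder 2 on division by 6; their difference 18 = 3·6 is a multiple of 6.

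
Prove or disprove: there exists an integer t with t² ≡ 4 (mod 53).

t = 51

Take t = 51. Then 51² = 2601 = 49·53 + 4, so 51² ≡ 4 (mod 53).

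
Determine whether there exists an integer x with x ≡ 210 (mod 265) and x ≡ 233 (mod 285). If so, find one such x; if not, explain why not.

No, no such integer exists.

gcd(265, 285) = 5. If x ≡ 210 (mod 265) and x ≡ 233 (mod 285), then x ≡ 210 (mod 5) and x ≡ 233 (mod 5).
But 210 mod 5 = 0 while 233 mod 5 = 3, a contradiction.
Therefore no such x exists.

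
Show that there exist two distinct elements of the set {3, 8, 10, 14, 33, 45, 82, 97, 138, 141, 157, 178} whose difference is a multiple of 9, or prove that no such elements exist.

3 and 138 are such a pair.

Both 3 and 138 leave remainder 3 on division by 9; their difference 135 = 15·9 is a multiple of 9.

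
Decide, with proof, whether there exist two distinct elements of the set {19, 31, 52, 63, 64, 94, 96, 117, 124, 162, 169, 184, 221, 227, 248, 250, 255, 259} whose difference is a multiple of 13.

Yes: 19 and 162.

19 mod 13 = 6 and 162 mod 13 = 6, so 162 − 19 = 143 = 11·13.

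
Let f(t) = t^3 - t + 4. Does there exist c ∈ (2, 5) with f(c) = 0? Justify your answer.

No.

The endpoint values f(2) = 10 and f(5) = 124 are both positive. Claim: f(t) > 0 for every t in (2, 5).
Shift to the endpoint 2: with t = 2 + u (0 < u < 3), one computes f(2 + u) = u^3 + 6u^2 + 11u + 10.
The nonzero coefficients here are all positive, so for u > 0 every term is positive (or zero), and the constant term 10 is strictly positive.
Therefore f(t) > 0 throughout (2, 5), and f has no zero there.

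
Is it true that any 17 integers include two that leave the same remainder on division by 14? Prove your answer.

There are exactly 14 possible remainders on division by 14.
With 17 integers and only 14 classes, the pigeonhole principle forces two of them, say a and b, into the same class.
That is, a and b leave the same remainder on division by 14, as claimed.

Yes, this is always true.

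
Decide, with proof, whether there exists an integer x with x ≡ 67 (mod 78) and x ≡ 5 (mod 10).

gcd(78, 10) = 2. A simultaneous solution exists iff 67 ≡ 5 (mod 2); here 67 mod 2 = 1 = 5 mod 2, so it does.
Step through x = 67, 67 + 78, 67 + 2·78, …: the values 67, 145 reduce mod 10 to 7, 5. The value 145 hits 5.
Verify: 145 = 1·78 + 67 and 145 = 14·10 + 5. ✓

x = 145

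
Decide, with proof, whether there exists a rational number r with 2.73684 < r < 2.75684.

r = 11/4

Look for a denominator N such that an integer falls strictly between N·2.73684 and N·2.75684. N = 4 works: 4·2.73684 = 10.94736 < 11 < 11.02736 = 4·2.75684.
Hence 11/4 is a rational number with 2.73684 < 11/4 < 2.75684.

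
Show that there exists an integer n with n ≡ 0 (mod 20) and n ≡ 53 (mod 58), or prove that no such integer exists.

No such integer exists.

gcd(20, 58) = 2. If n ≡ 0 (mod 20) and n ≡ 53 (mod 58), then n ≡ 0 (mod 2) and n ≡ 53 (mod 2).
But 0 mod 2 = 0 while 53 mod 2 = 1, a contradiction.
Therefore no such n exists.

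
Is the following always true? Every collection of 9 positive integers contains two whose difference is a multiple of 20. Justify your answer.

No; for instance {20, 21, 22, 23, 24, 25, 26, 27, 28} is a counterexample.

Consider the 9 integers 20, 21, …, 28. They lie in distinct residue classes modulo 20, since 9 ≤ 20.
Any two of them differ by at most 8 < 20 and by at least 1, so no difference is a multiple of 20.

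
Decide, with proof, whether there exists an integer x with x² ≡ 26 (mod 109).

x = 35

Take x = 35. Then 35² = 1225 = 11·109 + 26, so 35² ≡ 26 (mod 109).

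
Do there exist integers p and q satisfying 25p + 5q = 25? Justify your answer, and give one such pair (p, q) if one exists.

Since gcd(25, 5) = 5 and 25 = 5·5, Bézout's identity guarantees a solution.
Dividing through by 5 reduces the equation to 5p + 1q = 5.
The coefficient of q is 1, so setting p = 0 and q = 5 already solves it.
Indeed 25·0 + 5·5 = 0 + 25 = 25.

p = 0, q = 5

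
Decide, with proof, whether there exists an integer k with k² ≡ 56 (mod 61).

k = 19

k = 19 works: 19² = 361, and 361 − 56 = 305 = 5·61.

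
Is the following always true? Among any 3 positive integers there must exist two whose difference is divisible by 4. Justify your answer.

No, the set {15, 16, 17} is a counterexample.

Take the 3 consecutive integers 15, 16, 17: their residues mod 4 are all distinct because 3 ≤ 4.
No two share a residue, so no pair has difference divisible by 4; the claim fails for this set.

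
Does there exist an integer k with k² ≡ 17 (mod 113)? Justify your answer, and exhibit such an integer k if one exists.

113 is prime, so by Euler's criterion 17 is a square mod 113 iff 17^((113−1)/2) = 17^56 ≡ 1 (mod 113).
Repeated squaring mod 113: 17^2 = 289 ≡ 63; 17^4 ≡ 63² = 3969 ≡ 14; 17^8 ≡ 14² = 196 ≡ 83; 17^16 ≡ 83² = 6889 ≡ 109; 17^32 ≡ 109² = 11881 ≡ 16.
Since 56 = 32 + 16 + 8, 17^56 ≡ 16 · 109 · 83; multiplying out mod 113: 16·109 = 1744 ≡ 49, then 49·83 = 4067 ≡ 112. Thus 17^56 ≡ 112 ≡ −1 (mod 113).
By Euler's criterion 17 is a quadratic non-residue mod 113: no k satisfies k² ≡ 17 (mod 113).

No such integer exists.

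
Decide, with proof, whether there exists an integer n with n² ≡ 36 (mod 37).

n = 31

n = 31 works: 31² = 961, and 961 − 36 = 925 = 25·37.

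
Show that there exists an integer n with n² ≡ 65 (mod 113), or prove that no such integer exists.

Apply Euler's criterion with the prime 113: 65 is a quadratic residue iff 65^56 ≡ 1 (mod 113), and a non-residue iff it is ≡ −1.
Squaring successively (mod 113): 65^2 = 4225 ≡ 44; 65^4 ≡ 44² = 1936 ≡ 15; 65^8 ≡ 15² = 225 ≡ 112; 65^16 ≡ 112² = 12544 ≡ 1; 65^32 ≡ 1² = 1 ≡ 1.
Since 56 = 32 + 16 + 8, 65^56 ≡ 1 · 1 · 112; multiplying out mod 113: 1·1 = 1 ≡ 1, then 1·112 = 112 ≡ 112. Thus 65^56 ≡ 112 ≡ −1 (mod 113).
By Euler's criterion 65 is a quadratic non-residue mod 113: no n satisfies n² ≡ 65 (mod 113).

No, no such integer exists.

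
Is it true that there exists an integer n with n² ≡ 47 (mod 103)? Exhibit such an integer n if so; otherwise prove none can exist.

No, no such integer exists.

103 is prime, so by Euler's criterion 47 is a square mod 103 iff 47^((103−1)/2) = 47^51 ≡ 1 (mod 103).
Squaring successively (mod 103): 47^2 = 2209 ≡ 46; 47^4 ≡ 46² = 2116 ≡ 56; 47^8 ≡ 56² = 3136 ≡ 46; 47^16 ≡ 46² = 2116 ≡ 56; 47^32 ≡ 56² = 3136 ≡ 46.
Since 51 = 32 + 16 + 2 + 1, 47^51 ≡ 46 · 56 · 46 · 47; multiplying out mod 103: 46·56 = 2576 ≡ 1, then 1·46 = 46 ≡ 46, then 46·47 = 2162 ≡ 102. Thus 47^51 ≡ 102 ≡ −1 (mod 103).
By Euler's criterion 47 is a quadratic non-residue mod 103: no n satisfies n² ≡ 47 (mod 103).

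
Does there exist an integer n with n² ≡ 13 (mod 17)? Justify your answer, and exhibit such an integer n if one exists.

n = 8

n = 8 works: 8² = 64, and 64 − 13 = 51 = 3·17.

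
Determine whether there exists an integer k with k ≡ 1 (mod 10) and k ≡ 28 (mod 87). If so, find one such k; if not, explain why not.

Since 10 and 87 share no common factor, CRT says the pair of congruences has a solution (unique mod 870).
Write k = 1 + 10t and require 1 + 10t ≡ 28 (mod 87), i.e. 10t ≡ 27 (mod 87).
Invert 10 mod 87 by the Euclidean algorithm: 87 = 8·10 + 7, 10 = 1·7 + 3, 7 = 2·3 + 1, 3 = 3·1 + 0; back-substituting, 1 = 7 − 2·3 = 7 − 2·(10 − 1·7) = −2·10 + 3·7 = −2·10 + 3·(87 − 8·10) = 3·87 − 26·10. Hence 10·(-26) ≡ 1, so 10⁻¹ ≡ -26 ≡ 61 (mod 87).
Multiplying by 61: t ≡ 61·27 = 1647 ≡ 81 (mod 87).
With t = 81: k = 1 + 10·81 = 811.
Indeed 811 ≡ 1 (mod 10) and 811 ≡ 28 (mod 87).

k = 811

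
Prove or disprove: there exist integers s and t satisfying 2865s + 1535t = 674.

No, no such integers exist.

Both 2865 and 1535 are divisible by gcd(2865, 1535) = 5, hence so is any combination 2865s + 1535t.
However 674 leaves remainder 4 on division by 5.
Therefore 2865s + 1535t = 674 has no solution in integers.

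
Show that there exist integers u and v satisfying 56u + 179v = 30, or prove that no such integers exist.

u = 122, v = -38

Since gcd(56, 179) = 1, every integer is an integer combination of 56 and 179.
Dividing repeatedly: 179 = 3·56 + 11, 56 = 5·11 + 1, 11 = 11·1 + 0.
Working back up the chain: 1 = 56 − 5·11 = 56 − 5·(179 − 3·56) = −5·179 + 16·56. So 56·16 + 179·(-5) = 1.
Scaling by 30 gives the particular solution (u, v) = (480, -150).
Shifting by a multiple of (179, −56) keeps it a solution: u = 480 − 2·179 = 122, v = -150 + 2·56 = -38.
Check: 56·122 + 179·(-38) = 6832 − 6802 = 30. ✓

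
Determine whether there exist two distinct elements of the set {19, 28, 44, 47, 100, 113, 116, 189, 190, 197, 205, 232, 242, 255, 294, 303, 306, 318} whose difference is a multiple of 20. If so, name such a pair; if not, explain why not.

Residues mod 20: 19↦19, 28↦8, 44↦4, 47↦7, 100↦0, 113↦13, 116↦16, 189↦9, 190↦10, 197↦17, 205↦5, 232↦12, 242↦2, 255↦15, 294↦14, 303↦3, 306↦6, 318↦18.
These 18 residues are pairwise different, hence no difference of two elements is divisible by 20.

There is no such pair.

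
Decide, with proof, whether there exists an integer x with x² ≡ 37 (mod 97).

No such integer exists.

97 is prime, so by Euler's criterion 37 is a square mod 97 iff 37^((97−1)/2) = 37^48 ≡ 1 (mod 97).
Squaring successively (mod 97): 37^2 = 1369 ≡ 11; 37^4 ≡ 11² = 121 ≡ 24; 37^8 ≡ 24² = 576 ≡ 91; 37^16 ≡ 91² = 8281 ≡ 36; 37^32 ≡ 36² = 1296 ≡ 35.
Since 48 = 32 + 16, 37^48 ≡ 35 · 36; multiplying out mod 97: 35·36 = 1260 ≡ 96. Thus 37^48 ≡ 96 ≡ −1 (mod 97).
The value −1 means 37 is a non-residue modulo 97, so x² ≡ 37 (mod 97) is impossible.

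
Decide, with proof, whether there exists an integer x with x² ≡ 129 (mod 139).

Take x = 95. Then 95² = 9025 = 64·139 + 129, so 95² ≡ 129 (mod 139).

x = 95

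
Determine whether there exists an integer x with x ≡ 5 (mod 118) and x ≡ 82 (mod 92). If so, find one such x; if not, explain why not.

There is no such integer.

Reduce both congruences modulo 2, which divides 118 and 92: they say x ≡ 5 (mod 2) and x ≡ 82 (mod 2).
However 5 ≡ 1 and 82 ≡ 0 (mod 2), and 1 ≠ 0.
Hence the system has no solution.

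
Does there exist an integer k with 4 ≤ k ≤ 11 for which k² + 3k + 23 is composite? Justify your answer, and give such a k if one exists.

At k = 11: 11² + 3·11 + 23 = 177 = 3·59, which is composite.

k = 11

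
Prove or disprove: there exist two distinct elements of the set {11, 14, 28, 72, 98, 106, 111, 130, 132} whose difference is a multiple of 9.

Residues mod 9: 11↦2, 14↦5, 28↦1, 72↦0, 98↦8, 106↦7, 111↦3, 130↦4, 132↦6.
These 9 residues are pairwise different, hence no difference of two elements is divisible by 9.

There is no such pair.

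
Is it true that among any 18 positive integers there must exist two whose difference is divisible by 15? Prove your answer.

True.

Partition the integers by their residue mod 15; there are 15 classes.
With 18 integers and only 15 classes, the pigeonhole principle forces two of them, say a and b, into the same class.
Equal remainders mean a − b ≡ 0 (mod 15), so 15 divides their difference.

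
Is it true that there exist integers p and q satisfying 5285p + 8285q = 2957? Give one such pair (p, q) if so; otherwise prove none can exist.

Any value of 5285p + 8285q is a multiple of gcd(5285, 8285) = 5.
But 2957 = 5·591 + 2, so 5 ∤ 2957.
So the equation is unsolvable over ℤ.

No, no such integers exist.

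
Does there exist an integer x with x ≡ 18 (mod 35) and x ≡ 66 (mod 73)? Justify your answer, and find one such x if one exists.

The moduli 35 and 73 are coprime, so by the Chinese Remainder Theorem a unique solution modulo 2555 exists.
Write x = 18 + 35t and require 18 + 35t ≡ 66 (mod 73), i.e. 35t ≡ 48 (mod 73).
To invert 35 modulo 73: 73 = 2·35 + 3, 35 = 11·3 + 2, 3 = 1·2 + 1, 2 = 2·1 + 0, and unwinding, 1 = 3 − 1·2 = 3 − (35 − 11·3) = −35 + 12·3 = −35 + 12·(73 − 2·35) = 12·73 − 25·35. Thus 35⁻¹ ≡ -25 ≡ 48 (mod 73).
Therefore t ≡ 48·48 = 2304 ≡ 41 (mod 73).
With t = 41: x = 18 + 35·41 = 1453.
Check: 1453 mod 35 = 18, 1453 mod 73 = 66. ✓

x = 1453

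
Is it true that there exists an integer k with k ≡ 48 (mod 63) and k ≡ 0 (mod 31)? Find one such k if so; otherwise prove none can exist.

k = 930

gcd(63, 31) = 1, so the Chinese Remainder Theorem guarantees exactly one residue class mod 1953 satisfying both.
Any solution of the first congruence is k = 48 + 63t; substituting into the second, 63t ≡ 0 − 48 ≡ 14 (mod 31).
63 ≡ 1 (mod 31), so this reads 1t ≡ 14 (mod 31). So t ≡ 14 (mod 31).
Taking t = 14 gives k = 48 + 63·14 = 930.
Indeed 930 ≡ 48 (mod 63) and 930 ≡ 0 (mod 31).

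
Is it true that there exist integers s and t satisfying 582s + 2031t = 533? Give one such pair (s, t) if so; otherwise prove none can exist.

There are no such integers.

Both 582 and 2031 are divisible by gcd(582, 2031) = 3, hence so is any combination 582s + 2031t.
But 533 is not a multiple of 3 (it leaves remainder 2).
Therefore 582s + 2031t = 533 has no solution in integers.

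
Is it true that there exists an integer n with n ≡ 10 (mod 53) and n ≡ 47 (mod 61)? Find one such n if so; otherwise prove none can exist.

gcd(53, 61) = 1, so the Chinese Remainder Theorem guarantees exactly one residue class mod 3233 satisfying both.
Write n = 10 + 53t and require 10 + 53t ≡ 47 (mod 61), i.e. 53t ≡ 37 (mod 61).
To invert 53 modulo 61: 61 = 1·53 + 8, 53 = 6·8 + 5, 8 = 1·5 + 3, 5 = 1·3 + 2, 3 = 1·2 + 1, 2 = 2·1 + 0, and unwinding, 1 = 3 − 1·2 = 3 − (5 − 1·3) = −5 + 2·3 = −5 + 2·(8 − 1·5) = 2·8 − 3·5 = 2·8 − 3·(53 − 6·8) = −3·53 + 20·8 = −3·53 + 20·(61 − 1·53) = 20·61 − 23·53. Thus 53⁻¹ ≡ -23 ≡ 38 (mod 61).
Therefore t ≡ 38·37 = 1406 ≡ 3 (mod 61).
With t = 3: n = 10 + 53·3 = 169.
Indeed 169 ≡ 10 (mod 53) and 169 ≡ 47 (mod 61).

n = 169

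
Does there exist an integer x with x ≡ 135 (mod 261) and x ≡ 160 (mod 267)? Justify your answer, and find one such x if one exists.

gcd(261, 267) = 3. If x ≡ 135 (mod 261) and x ≡ 160 (mod 267), then x ≡ 135 (mod 3) and x ≡ 160 (mod 3).
However 135 ≡ 0 and 160 ≡ 1 (mod 3), and 0 ≠ 1.
Therefore no such x exists.

There is no such integer.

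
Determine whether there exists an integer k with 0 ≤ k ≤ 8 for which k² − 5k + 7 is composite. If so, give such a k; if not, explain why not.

k = 7

At k = 7: 7² − 5·7 + 7 = 21 = 3·7, which is composite.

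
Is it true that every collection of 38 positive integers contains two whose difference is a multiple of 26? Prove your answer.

Partition the integers by their residue mod 26; there are 26 classes.
Placing 38 integers into 26 classes, some class receives at least two — say a and b.
Then a ≡ b (mod 26), i.e. 26 ∣ (a − b).

Yes, this is always true.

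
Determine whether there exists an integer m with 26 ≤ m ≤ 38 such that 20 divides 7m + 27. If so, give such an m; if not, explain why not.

At m = 26, 7·26 + 27 = 209 ≡ 9 (mod 20), and each step in m adds 7, giving residues 9, 16, 3, 10, 17, 4, 11, 18, 5, 12, 19, 6, 13 for m = 26, 27, …, 38.
None is 0, so 20 never divides 7m + 27 on this range.

No, no such integer m in that range exists.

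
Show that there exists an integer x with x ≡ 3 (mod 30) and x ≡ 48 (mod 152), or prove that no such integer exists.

No, no such integer exists.

Both moduli are multiples of 2 = gcd(30, 152), so any solution would satisfy x ≡ 3 and x ≡ 48 modulo 2 simultaneously.
However 3 ≡ 1 and 48 ≡ 0 (mod 2), and 1 ≠ 0.
Hence the system has no solution.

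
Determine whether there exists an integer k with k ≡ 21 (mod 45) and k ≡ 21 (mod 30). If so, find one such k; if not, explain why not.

gcd(45, 30) = 15. A simultaneous solution exists iff 21 ≡ 21 (mod 15); here 21 mod 15 = 6 = 21 mod 15, so it does.
The smallest candidate k = 21 works directly: 21 ≡ 21 (mod 30).
Check: 21 mod 45 = 21, 21 mod 30 = 21. ✓

k = 21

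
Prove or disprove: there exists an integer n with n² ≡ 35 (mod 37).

Apply Euler's criterion with the prime 37: 35 is a quadratic residue iff 35^18 ≡ 1 (mod 37), and a non-residue iff it is ≡ −1.
Repeated squaring mod 37: 35^2 = 1225 ≡ 4; 35^4 ≡ 4² = 16 ≡ 16; 35^8 ≡ 16² = 256 ≡ 34; 35^16 ≡ 34² = 1156 ≡ 9.
Since 18 = 16 + 2, 35^18 ≡ 9 · 4; multiplying out mod 37: 9·4 = 36 ≡ 36. Thus 35^18 ≡ 36 ≡ −1 (mod 37).
By Euler's criterion 35 is a quadratic non-residue mod 37: no n satisfies n² ≡ 35 (mod 37).

No such integer exists.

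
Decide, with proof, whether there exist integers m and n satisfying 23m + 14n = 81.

m = 9, n = -9

23 and 14 are coprime, so 23m + 14n ranges over all of ℤ.
Run the Euclidean algorithm on 23 and 14: 23 = 1·14 + 9, 14 = 1·9 + 5, 9 = 1·5 + 4, 5 = 1·4 + 1, 4 = 4·1 + 0.
Unwinding: 1 = 5 − 1·4 = 5 − (9 − 1·5) = −9 + 2·5 = −9 + 2·(14 − 1·9) = 2·14 − 3·9 = 2·14 − 3·(23 − 1·14) = −3·23 + 5·14, i.e. 23·(-3) + 14·5 = 1.
Times 81: 23·(-243) + 14·405 = 81, so (-243, 405) solves it.
The general solution is m = -243 + 14k, n = 405 − 23k; taking k = 18 gives the smaller pair m = 9, n = -9.
Check: 23·9 + 14·(-9) = 207 − 126 = 81. ✓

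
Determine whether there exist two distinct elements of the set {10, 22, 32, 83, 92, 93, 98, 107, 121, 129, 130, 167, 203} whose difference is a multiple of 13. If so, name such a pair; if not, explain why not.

Residues mod 13: 10↦10, 22↦9, 32↦6, 83↦5, 92↦1, 93↦2, 98↦7, 107↦3, 121↦4, 129↦12, 130↦0, 167↦11, 203↦8.
These 13 residues are pairwise different, hence no difference of two elements is divisible by 13.

There is no such pair.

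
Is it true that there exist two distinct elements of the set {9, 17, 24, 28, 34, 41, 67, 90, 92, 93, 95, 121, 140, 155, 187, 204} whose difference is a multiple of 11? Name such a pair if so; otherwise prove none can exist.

Both 17 and 28 leave remainder 6 on division by 11; their difference 11 = 1·11 is a multiple of 11.

17 and 28 are such a pair.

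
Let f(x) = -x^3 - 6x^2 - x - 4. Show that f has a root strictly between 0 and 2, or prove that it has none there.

f(0) = -4 and f(2) = -38, both negative, so a sign-change argument is unavailable; we show f keeps this sign on the whole interval.
Every nonzero coefficient of f(x) = -x^3 - 6x^2 - x - 4 is negative; for x > 0 each term then has that sign, and the constant term -4 is strictly negative.
So f is strictly negative on (0, 2); no root exists in the interval.

No such root exists.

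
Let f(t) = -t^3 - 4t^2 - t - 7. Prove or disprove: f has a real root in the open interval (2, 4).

f has no root in that interval.

The endpoint values f(2) = -33 and f(4) = -139 are both negative. Claim: f(t) < 0 for every t in (2, 4).
Substitute t = 2 + u, where 0 < u < 2 on the interval. Expanding, f(2 + u) = -u^3 - 10u^2 - 29u - 33.
The nonzero coefficients here are all negative, so for u > 0 every term is negative (or zero), and the constant term -33 is strictly negative.
Therefore f(t) < 0 throughout (2, 4), and f has no zero there.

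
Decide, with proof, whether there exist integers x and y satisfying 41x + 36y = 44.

x = 16, y = -17

Since gcd(41, 36) = 1, every integer is an integer combination of 41 and 36.
Dividing repeatedly: 41 = 1·36 + 5, 36 = 7·5 + 1, 5 = 5·1 + 0.
Back-substituting, 1 = 36 − 7·5 = 36 − 7·(41 − 1·36) = −7·41 + 8·36; that is, 41·(-7) + 36·8 = 1.
Scaling by 44 gives the particular solution (x, y) = (-308, 352).
The general solution is x = -308 + 36k, y = 352 − 41k; taking k = 9 gives the smaller pair x = 16, y = -17.
Check: 41·16 + 36·(-17) = 656 − 612 = 44. ✓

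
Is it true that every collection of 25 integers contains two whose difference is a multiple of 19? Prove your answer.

Partition the integers by their residue mod 19; there are 19 classes.
Placing 25 integers into 19 classes, some class receives at least two — say a and b.
Their difference a − b is then a multiple of 19.

True.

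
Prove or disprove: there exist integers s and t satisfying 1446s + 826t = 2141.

There are no such integers.

gcd(1446, 826) = 2, so every integer of the form 1446s + 826t is a multiple of 2.
But 2141 = 2·1070 + 1, so 2 ∤ 2141.
So the equation is unsolvable over ℤ.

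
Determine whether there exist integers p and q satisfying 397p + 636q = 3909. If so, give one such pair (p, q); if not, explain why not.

p = 609, q = -374

Since gcd(397, 636) = 1, every integer is an integer combination of 397 and 636.
Euclidean algorithm: 636 = 1·397 + 239, 397 = 1·239 + 158, 239 = 1·158 + 81, 158 = 1·81 + 77, 81 = 1·77 + 4, 77 = 19·4 + 1, 4 = 4·1 + 0.
Unwinding: 1 = 77 − 19·4 = 77 − 19·(81 − 1·77) = −19·81 + 20·77 = −19·81 + 20·(158 − 1·81) = 20·158 − 39·81 = 20·158 − 39·(239 − 1·158) = −39·239 + 59·158 = −39·239 + 59·(397 − 1·239) = 59·397 − 98·239 = 59·397 − 98·(636 − 1·397) = −98·636 + 157·397, i.e. 397·157 + 636·(-98) = 1.
Times 3909: 397·613713 + 636·(-383082) = 3909, so (613713, -383082) solves it.
Subtracting 964·636 from p and adding 964·397 to q gives the tidier solution (609, -374).
Indeed 397·609 + 636·(-374) = 241773 − 237864 = 3909.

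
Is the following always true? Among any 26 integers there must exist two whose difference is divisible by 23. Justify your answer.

There are exactly 23 possible remainders on division by 23.
Placing 26 integers into 23 classes, some class receives at least two — say a and b.
Their difference a − b is then a multiple of 23.

True.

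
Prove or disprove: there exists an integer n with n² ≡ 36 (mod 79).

n = 73

n = 73 works: 73² = 5329, and 5329 − 36 = 5293 = 67·79.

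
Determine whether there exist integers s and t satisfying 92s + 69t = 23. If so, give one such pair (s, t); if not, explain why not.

Every value of 92s + 69t is a multiple of gcd(92, 69) = 23; since 23 ∣ 23, solutions exist.
Dividing through by 23 reduces the equation to 4s + 3t = 1.
Dividing repeatedly: 4 = 1·3 + 1, 3 = 3·1 + 0.
Back-substituting, 1 = 4 − 1·3; that is, 4·1 + 3·(-1) = 1.
This gives the solution s = 1, t = -1 directly.
Indeed 92·1 + 69·(-1) = 92 − 69 = 23.

s = 1, t = -1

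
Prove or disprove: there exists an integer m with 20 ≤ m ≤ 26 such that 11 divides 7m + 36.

m = 20 works, since 7·20 + 36 = 176 = 16·11.

m = 20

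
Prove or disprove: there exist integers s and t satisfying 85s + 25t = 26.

gcd(85, 25) = 5, so every integer of the form 85s + 25t is a multiple of 5.
But 26 is not a multiple of 5 (it leaves remainder 1).
Therefore 85s + 25t = 26 has no solution in integers.

There are no such integers.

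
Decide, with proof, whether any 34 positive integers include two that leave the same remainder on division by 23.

Yes.

There are exactly 23 possible remainders on division by 23.
Placing 34 integers into 23 classes, some class receives at least two — say a and b.
So a and b have equal remainders mod 23, which is exactly what was to be shown.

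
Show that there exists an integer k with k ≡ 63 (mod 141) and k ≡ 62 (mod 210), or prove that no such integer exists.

No, no such integer exists.

Both moduli are multiples of 3 = gcd(141, 210), so any solution would satisfy k ≡ 63 and k ≡ 62 modulo 3 simultaneously.
These are incompatible: 63 − 62 = 1 is not divisible by 3.
So no integer satisfies both congruences.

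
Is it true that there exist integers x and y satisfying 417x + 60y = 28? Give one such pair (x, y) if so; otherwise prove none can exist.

There are no such integers.

Any value of 417x + 60y is a multiple of gcd(417, 60) = 3.
However 28 leaves remainder 1 on division by 3.
Therefore 417x + 60y = 28 has no solution in integers.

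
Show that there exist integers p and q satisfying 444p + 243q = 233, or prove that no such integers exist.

No, no such integers exist.

Any value of 444p + 243q is a multiple of gcd(444, 243) = 3.
However 233 leaves remainder 2 on division by 3.
Hence no integers p, q satisfy the equation.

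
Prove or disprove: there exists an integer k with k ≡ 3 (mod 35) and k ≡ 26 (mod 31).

k = 1018

Since 35 and 31 share no common factor, CRT says the pair of congruences has a solution (unique mod 1085).
Any solution of the first congruence is k = 3 + 35t; substituting into the second, 35t ≡ 26 − 3 ≡ 23 (mod 31).
35 ≡ 4 (mod 31), so this reads 4t ≡ 23 (mod 31). To invert 4 modulo 31: 31 = 7·4 + 3, 4 = 1·3 + 1, 3 = 3·1 + 0, and unwinding, 1 = 4 − 1·3 = 4 − (31 − 7·4) = −31 + 8·4. Thus 4⁻¹ ≡ 8 (mod 31).
Multiplying by 8: t ≡ 8·23 = 184 ≡ 29 (mod 31).
With t = 29: k = 3 + 35·29 = 1018.
Indeed 1018 ≡ 3 (mod 35) and 1018 ≡ 26 (mod 31).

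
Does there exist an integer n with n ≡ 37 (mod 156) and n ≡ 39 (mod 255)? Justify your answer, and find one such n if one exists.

There is no such integer.

Reduce both congruences modulo 3, which divides 156 and 255: they say n ≡ 37 (mod 3) and n ≡ 39 (mod 3).
These are incompatible: 37 − 39 = -2 is not divisible by 3.
So no integer satisfies both congruences.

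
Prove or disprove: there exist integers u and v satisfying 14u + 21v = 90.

Any value of 14u + 21v is a multiple of gcd(14, 21) = 7.
But 90 is not a multiple of 7 (it leaves remainder 6).
Therefore 14u + 21v = 90 has no solution in integers.

No such integers exist.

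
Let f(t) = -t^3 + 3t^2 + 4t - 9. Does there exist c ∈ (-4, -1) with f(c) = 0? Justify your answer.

Yes, such a c exists.

f(-4) = 87 and f(-1) = -9, which have opposite signs.
Since f is a polynomial it is continuous on [-4, -1].
By the Intermediate Value Theorem, f takes the value 0 somewhere in the open interval.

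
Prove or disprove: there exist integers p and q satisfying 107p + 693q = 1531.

p = 377, q = -56

Since gcd(107, 693) = 1, every integer is an integer combination of 107 and 693.
Dividing repeatedly: 693 = 6·107 + 51, 107 = 2·51 + 5, 51 = 10·5 + 1, 5 = 5·1 + 0.
Unwinding: 1 = 51 − 10·5 = 51 − 10·(107 − 2·51) = −10·107 + 21·51 = −10·107 + 21·(693 − 6·107) = 21·693 − 136·107, i.e. 107·(-136) + 693·21 = 1.
Multiplying through by 1531: p = (-136)·1531 = -208216, q = 21·1531 = 32151 is a solution.
Shifting by a multiple of (693, −107) keeps it a solution: p = -208216 + 301·693 = 377, q = 32151 − 301·107 = -56.
Indeed 107·377 + 693·(-56) = 40339 − 38808 = 1531.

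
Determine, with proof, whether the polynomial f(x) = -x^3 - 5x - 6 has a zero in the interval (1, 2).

No.

Evaluate at the endpoints: f(1) = -12, f(2) = -24 — same sign (negative).
f'(x) = -3x^2 - 5 has discriminant 0² − 4·(-3)·(-5) = -60 < 0, so f' has no real roots and is negative for every real x.
Hence f is strictly decreasing on ℝ, and in particular on [1, 2]. A strictly monotone function with same-sign endpoint values stays negative on the whole interval, so f has no zero in (1, 2).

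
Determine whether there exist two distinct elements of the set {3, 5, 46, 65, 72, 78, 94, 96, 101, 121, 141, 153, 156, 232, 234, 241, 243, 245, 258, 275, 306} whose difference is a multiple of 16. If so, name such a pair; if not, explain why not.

Both 3 and 243 leave remainder 3 on division by 16; their difference 240 = 15·16 is a multiple of 16.

The pair (3, 243) works.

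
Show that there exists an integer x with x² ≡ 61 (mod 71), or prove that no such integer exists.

No, no such integer exists.

71 is prime, so by Euler's criterion 61 is a square mod 71 iff 61^((71−1)/2) = 61^35 ≡ 1 (mod 71).
Squaring successively (mod 71): 61^2 = 3721 ≡ 29; 61^4 ≡ 29² = 841 ≡ 60; 61^8 ≡ 60² = 3600 ≡ 50; 61^16 ≡ 50² = 2500 ≡ 15; 61^32 ≡ 15² = 225 ≡ 12.
Since 35 = 32 + 2 + 1, 61^35 ≡ 12 · 29 · 61; multiplying out mod 71: 12·29 = 348 ≡ 64, then 64·61 = 3904 ≡ 70. Thus 61^35 ≡ 70 ≡ −1 (mod 71).
The value −1 means 61 is a non-residue modulo 71, so x² ≡ 61 (mod 71) is impossible.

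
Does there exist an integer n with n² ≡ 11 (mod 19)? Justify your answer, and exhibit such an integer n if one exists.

n = 7

Take n = 7. Then 7² = 49 = 2·19 + 11, so 7² ≡ 11 (mod 19).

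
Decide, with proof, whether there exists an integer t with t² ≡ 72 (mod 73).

Take t = 27. Then 27² = 729 = 9·73 + 72, so 27² ≡ 72 (mod 73).

t = 27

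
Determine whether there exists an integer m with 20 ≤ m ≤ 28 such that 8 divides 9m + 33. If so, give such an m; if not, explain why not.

Try m = 23: 9·23 + 33 = 240 = 30·8, which is divisible by 8.

m = 23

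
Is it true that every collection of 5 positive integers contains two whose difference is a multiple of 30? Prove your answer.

Take the 5 consecutive integers 135, 136, …, 139: their residues mod 30 are all distinct because 5 ≤ 30.
Any two of them differ by at most 4 < 30 and by at least 1, so no difference is a multiple of 30.

No; for instance {135, 136, 137, 138, 139} is a counterexample.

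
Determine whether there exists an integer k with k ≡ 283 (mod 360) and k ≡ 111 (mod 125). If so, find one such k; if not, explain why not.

gcd(360, 125) = 5. If k ≡ 283 (mod 360) and k ≡ 111 (mod 125), then k ≡ 283 (mod 5) and k ≡ 111 (mod 5).
But 283 mod 5 = 3 while 111 mod 5 = 1, a contradiction.
Therefore no such k exists.

No such integer exists.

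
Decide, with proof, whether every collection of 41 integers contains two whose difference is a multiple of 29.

Partition the integers by their residue mod 29; there are 29 classes.
Since 41 > 29, two of the 41 integers must share a residue class by the pigeonhole principle; call them a and b.
Then a ≡ b (mod 29), i.e. 29 ∣ (a − b).

Yes.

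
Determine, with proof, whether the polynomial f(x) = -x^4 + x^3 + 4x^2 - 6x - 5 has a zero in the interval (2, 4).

f has no root in that interval.

The endpoint values f(2) = -9 and f(4) = -157 are both negative. Claim: f(x) < 0 for every x in (2, 4).
Substitute x = 2 + u, where 0 < u < 2 on the interval. Expanding, f(2 + u) = -u^4 - 7u^3 - 14u^2 - 10u - 9.
All 5 nonzero coefficients of this polynomial in u are negative; hence for u > 0 the value is a sum of negative terms (the constant -9 among them).
Therefore f(x) < 0 throughout (2, 4), and f has no zero there.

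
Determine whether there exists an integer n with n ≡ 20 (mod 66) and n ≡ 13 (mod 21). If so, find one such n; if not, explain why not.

Reduce both congruences modulo 3, which divides 66 and 21: they say n ≡ 20 (mod 3) and n ≡ 13 (mod 3).
However 20 ≡ 2 and 13 ≡ 1 (mod 3), and 2 ≠ 1.
So no integer satisfies both congruences.

No such integer exists.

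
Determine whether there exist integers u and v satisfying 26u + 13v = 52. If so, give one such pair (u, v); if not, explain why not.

gcd(26, 13) = 13, and 13 divides 52, so integer solutions exist.
Dividing through by 13 reduces the equation to 2u + 1v = 4.
With a unit coefficient on v, (u, v) = (0, 4) is an immediate solution.
Check: 26·0 + 13·4 = 0 + 52 = 52. ✓

u = 0, v = 4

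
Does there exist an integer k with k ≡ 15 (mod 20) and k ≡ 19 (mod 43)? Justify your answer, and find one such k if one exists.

k = 535

gcd(20, 43) = 1, so the Chinese Remainder Theorem guarantees exactly one residue class mod 860 satisfying both.
Any solution of the first congruence is k = 15 + 20t; substituting into the second, 20t ≡ 19 − 15 ≡ 4 (mod 43).
Since 20·28 = 560 = 13·43 + 1, the inverse of 20 mod 43 is 28.
Multiplying by 28: t ≡ 28·4 = 112 ≡ 26 (mod 43).
With t = 26: k = 15 + 20·26 = 535.
Indeed 535 ≡ 15 (mod 20) and 535 ≡ 19 (mod 43).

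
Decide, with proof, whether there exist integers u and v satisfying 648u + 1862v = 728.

Every value of 648u + 1862v is a multiple of gcd(648, 1862) = 2; since 2 ∣ 728, solutions exist.
Dividing through by 2 reduces the equation to 324u + 931v = 364.
Run the Euclidean algorithm on 931 and 324: 931 = 2·324 + 283, 324 = 1·283 + 41, 283 = 6·41 + 37, 41 = 1·37 + 4, 37 = 9·4 + 1, 4 = 4·1 + 0.
Back-substituting, 1 = 37 − 9·4 = 37 − 9·(41 − 1·37) = −9·41 + 10·37 = −9·41 + 10·(283 − 6·41) = 10·283 − 69·41 = 10·283 − 69·(324 − 1·283) = −69·324 + 79·283 = −69·324 + 79·(931 − 2·324) = 79·931 − 227·324; that is, 324·(-227) + 931·79 = 1.
Scaling by 364 gives the particular solution (u, v) = (-82628, 28756).
Shifting by a multiple of (931, −324) keeps it a solution: u = -82628 + 89·931 = 231, v = 28756 − 89·324 = -80.
Check: 648·231 + 1862·(-80) = 149688 − 148960 = 728. ✓

u = 231, v = -80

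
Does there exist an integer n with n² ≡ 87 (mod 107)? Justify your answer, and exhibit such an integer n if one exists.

n = 27

n = 27 works: 27² = 729, and 729 − 87 = 642 = 6·107.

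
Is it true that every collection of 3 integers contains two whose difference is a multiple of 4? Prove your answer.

Try 3 consecutive integers, 1, 2, 3. Their remainders mod 4 are 1, 2, 3 — pairwise different, as any 3 ≤ 4 consecutive integers have distinct residues.
Any two of them differ by at most 2 < 4 and by at least 1, so no difference is a multiple of 4.

No; for instance {1, 2, 3} is a counterexample.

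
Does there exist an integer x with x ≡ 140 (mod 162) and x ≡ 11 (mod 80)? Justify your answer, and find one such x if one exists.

No, no such integer exists.

Reduce both congruences modulo 2, which divides 162 and 80: they say x ≡ 140 (mod 2) and x ≡ 11 (mod 2).
But 140 mod 2 = 0 while 11 mod 2 = 1, a contradiction.
Hence the system has no solution.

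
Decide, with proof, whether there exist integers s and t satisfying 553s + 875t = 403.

gcd(553, 875) = 7, so every integer of the form 553s + 875t is a multiple of 7.
But 403 = 7·57 + 4, so 7 ∤ 403.
Hence no integers s, t satisfy the equation.

No, no such integers exist.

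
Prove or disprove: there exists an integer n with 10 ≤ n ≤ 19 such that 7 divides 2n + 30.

At n = 13 we get 2·13 + 30 = 56, and 56 = 7·8.

n = 13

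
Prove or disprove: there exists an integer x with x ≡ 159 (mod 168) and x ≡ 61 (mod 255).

No such integer exists.

Reduce both congruences modulo 3, which divides 168 and 255: they say x ≡ 159 (mod 3) and x ≡ 61 (mod 3).
But 159 mod 3 = 0 while 61 mod 3 = 1, a contradiction.
Hence the system has no solution.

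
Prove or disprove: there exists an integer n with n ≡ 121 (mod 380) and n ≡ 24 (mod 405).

Reduce both congruences modulo 5, which divides 380 and 405: they say n ≡ 121 (mod 5) and n ≡ 24 (mod 5).
However 121 ≡ 1 and 24 ≡ 4 (mod 5), and 1 ≠ 4.
So no integer satisfies both congruences.

There is no such integer.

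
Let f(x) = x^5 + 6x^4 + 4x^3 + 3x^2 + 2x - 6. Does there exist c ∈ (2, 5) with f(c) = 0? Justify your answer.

The endpoint values f(2) = 170 and f(5) = 7454 are both positive. Claim: f(x) > 0 for every x in (2, 5).
Shift to the endpoint 2: with x = 2 + u (0 < u < 3), one computes f(2 + u) = u^5 + 16u^4 + 92u^3 + 251u^2 + 334u + 170.
The nonzero coefficients here are all positive, so for u > 0 every term is positive (or zero), and the constant term 170 is strictly positive.
So f is strictly positive on (2, 5); no root exists in the interval.

f has no root in that interval.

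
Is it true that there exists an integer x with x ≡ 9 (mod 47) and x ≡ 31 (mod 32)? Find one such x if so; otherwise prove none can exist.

x = 479

Since 47 and 32 share no common factor, CRT says the pair of congruences has a solution (unique mod 1504).
Any solution of the first congruence is x = 9 + 47t; substituting into the second, 47t ≡ 31 − 9 ≡ 22 (mod 32).
47 ≡ 15 (mod 32), so this reads 15t ≡ 22 (mod 32). To invert 15 modulo 32: 32 = 2·15 + 2, 15 = 7·2 + 1, 2 = 2·1 + 0, and unwinding, 1 = 15 − 7·2 = 15 − 7·(32 − 2·15) = −7·32 + 15·15. Thus 15⁻¹ ≡ 15 (mod 32).
Therefore t ≡ 15·22 = 330 ≡ 10 (mod 32).
Taking t = 10 gives x = 9 + 47·10 = 479.
Verify: 479 = 10·47 + 9 and 479 = 14·32 + 31. ✓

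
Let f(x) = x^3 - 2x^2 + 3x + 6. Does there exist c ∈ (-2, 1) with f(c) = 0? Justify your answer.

Yes, such a c exists.

f(-2) = -16 and f(1) = 8, which have opposite signs.
f is continuous everywhere (it is a polynomial), in particular on [-2, 1].
So by the Intermediate Value Theorem there is a c strictly between -2 and 1 with f(c) = 0.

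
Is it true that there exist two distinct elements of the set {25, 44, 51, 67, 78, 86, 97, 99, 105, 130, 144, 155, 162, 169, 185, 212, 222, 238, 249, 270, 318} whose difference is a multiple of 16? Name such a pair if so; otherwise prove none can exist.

25 mod 16 = 9 and 105 mod 16 = 9, so 105 − 25 = 80 = 5·16.

Yes: 25 and 105.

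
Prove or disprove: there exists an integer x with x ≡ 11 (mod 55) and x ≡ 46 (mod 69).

x = 1771

The moduli 55 and 69 are coprime, so by the Chinese Remainder Theorem a unique solution modulo 3795 exists.
Write x = 11 + 55t and require 11 + 55t ≡ 46 (mod 69), i.e. 55t ≡ 35 (mod 69).
Invert 55 mod 69 by the Euclidean algorithm: 69 = 1·55 + 14, 55 = 3·14 + 13, 14 = 1·13 + 1, 13 = 13·1 + 0; back-substituting, 1 = 14 − 1·13 = 14 − (55 − 3·14) = −55 + 4·14 = −55 + 4·(69 − 1·55) = 4·69 − 5·55. Hence 55·(-5) ≡ 1, so 55⁻¹ ≡ -5 ≡ 64 (mod 69).
Multiplying by 64: t ≡ 64·35 = 2240 ≡ 32 (mod 69).
With t = 32: x = 11 + 55·32 = 1771.
Verify: 1771 = 32·55 + 11 and 1771 = 25·69 + 46. ✓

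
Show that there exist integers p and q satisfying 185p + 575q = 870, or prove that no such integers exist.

Every value of 185p + 575q is a multiple of gcd(185, 575) = 5; since 5 ∣ 870, solutions exist.
Dividing through by 5 reduces the equation to 37p + 115q = 174.
Dividing repeatedly: 115 = 3·37 + 4, 37 = 9·4 + 1, 4 = 4·1 + 0.
Unwinding: 1 = 37 − 9·4 = 37 − 9·(115 − 3·37) = −9·115 + 28·37, i.e. 37·28 + 115·(-9) = 1.
Times 174: 37·4872 + 115·(-1566) = 174, so (4872, -1566) solves it.
Shifting by a multiple of (115, −37) keeps it a solution: p = 4872 − 42·115 = 42, q = -1566 + 42·37 = -12.
Indeed 185·42 + 575·(-12) = 7770 − 6900 = 870.

p = 42, q = -12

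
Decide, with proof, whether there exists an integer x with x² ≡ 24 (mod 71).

x = 38

x = 38 works: 38² = 1444, and 1444 − 24 = 1420 = 20·71.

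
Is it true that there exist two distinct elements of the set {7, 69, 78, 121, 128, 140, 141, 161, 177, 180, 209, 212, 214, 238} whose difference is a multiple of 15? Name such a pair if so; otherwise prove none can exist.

Reduce each element modulo 15: 7↦7, 69↦9, 78↦3, 121↦1, 128↦8, 140↦5, 141↦6, 161↦11, 177↦12, 180↦0, 209↦14, 212↦2, 214↦4, 238↦13.
These 14 residues are pairwise different, hence no difference of two elements is divisible by 15.

No such pair exists.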